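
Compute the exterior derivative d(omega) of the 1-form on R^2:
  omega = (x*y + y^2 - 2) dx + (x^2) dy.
d(omega) = (x - 2*y) dx ∧ dy

For a 1-form omega = sum_i f_i dx_i, the exterior derivative is
  d(omega) = sum_{i < j} (∂f_j/∂x_i - ∂f_i/∂x_j) dx_i ∧ dx_j.
  coefficient of dx ∧ dy: ∂f_2/∂x - ∂f_1/∂y = ∂(x^2)/∂x - ∂(x*y + y^2 - 2)/∂y = x - 2*y
Assembling: d(omega) = (x - 2*y) dx ∧ dy.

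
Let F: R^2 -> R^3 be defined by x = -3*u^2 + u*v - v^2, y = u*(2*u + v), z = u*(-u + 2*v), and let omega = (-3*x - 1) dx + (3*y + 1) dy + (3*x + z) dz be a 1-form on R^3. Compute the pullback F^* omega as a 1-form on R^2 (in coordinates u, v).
F^* omega = (-10*u^3 + 15*u^2*v - 2*u*v^2 + 10*u - 3*v^3) du + (-5*u^3 - 8*u^2*v + 3*u*v^2 - 6*v^3 + 2*v) dv

Using F^*(f dg) = (f ∘ F) d(g ∘ F), substitute each coordinate x_i by F_i(u, v) in f_i, and replace dx_i by d F_i = (∂F_i/∂u) du + (∂F_i/∂v) dv.
  For the x component: f_1(F) = 9*u^2 - 3*u*v + 3*v^2 - 1; d F_1 = (-6*u + v) du + (u - 2*v) dv
  For the y component: f_2(F) = 6*u^2 + 3*u*v + 1; d F_2 = (4*u + v) du + (u) dv
  For the z component: f_3(F) = -10*u^2 + 5*u*v - 3*v^2; d F_3 = (-2*u + 2*v) du + (2*u) dv
Combining and collecting du, dv coefficients:
  coeff of du: -10*u^3 + 15*u^2*v - 2*u*v^2 + 10*u - 3*v^3
  coeff of dv: -5*u^3 - 8*u^2*v + 3*u*v^2 - 6*v^3 + 2*v
F^* omega = (-10*u^3 + 15*u^2*v - 2*u*v^2 + 10*u - 3*v^3) du + (-5*u^3 - 8*u^2*v + 3*u*v^2 - 6*v^3 + 2*v) dv.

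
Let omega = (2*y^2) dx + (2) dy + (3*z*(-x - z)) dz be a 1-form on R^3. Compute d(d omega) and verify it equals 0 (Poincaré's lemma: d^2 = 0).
d(d omega) = 0

Step 1: d omega = sum_{i<j} (∂f_j/∂x_i - ∂f_i/∂x_j) dx_i ∧ dx_j:
  coeff of dx ∧ dy: -4*y
  coeff of dx ∧ dz: -3*z
  coeff of dy ∧ dz: 0
Step 2: Apply d again to each 2-form coefficient. The only possible 3-form in R^3 is dx ∧ dy ∧ dz, with coefficient
  ∂(coeff of dy∧dz)/∂x - ∂(coeff of dx∧dz)/∂y + ∂(coeff of dx∧dy)/∂z
  = ∂/∂x (0) - ∂/∂y (-3*z) + ∂/∂z (-4*y).
Each of these terms simplifies to sums of mixed partials that cancel in pairs. The result is 0 (by equality of mixed partials for smooth functions — Schwarz / Clairaut).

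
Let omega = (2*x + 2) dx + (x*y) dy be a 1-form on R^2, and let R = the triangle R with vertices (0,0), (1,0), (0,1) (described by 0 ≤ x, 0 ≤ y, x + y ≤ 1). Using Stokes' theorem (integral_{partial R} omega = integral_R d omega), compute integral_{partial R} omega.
integral_(partial R) omega = 1/6

Stokes: integral_partial_R omega = integral_R d omega with d omega = (∂Q/∂x - ∂P/∂y) dx ∧ dy.
  ∂Q/∂x = y
  ∂P/∂y = 0
  integrand = ∂Q/∂x - ∂P/∂y = y.
Integrating over R: integral_0^1 integral_0^{1-x} (y) dy dx = 1/6.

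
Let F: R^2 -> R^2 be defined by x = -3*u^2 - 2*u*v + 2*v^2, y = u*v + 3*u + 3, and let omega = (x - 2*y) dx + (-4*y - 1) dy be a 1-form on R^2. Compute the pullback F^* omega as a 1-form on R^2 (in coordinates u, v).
F^* omega = (18*u^3 + 30*u^2*v + 36*u^2 - 8*u*v^2 - 12*u*v - 4*v^3 - v - 39) du + (6*u^3 - 8*u^2*v - 20*u*v^2 - 24*u*v - u + 8*v^3 - 24*v) dv

Using F^*(f dg) = (f ∘ F) d(g ∘ F), substitute each coordinate x_i by F_i(u, v) in f_i, and replace dx_i by d F_i = (∂F_i/∂u) du + (∂F_i/∂v) dv.
  For the x component: f_1(F) = -3*u^2 - 4*u*v - 6*u + 2*v^2 - 6; d F_1 = (-6*u - 2*v) du + (-2*u + 4*v) dv
  For the y component: f_2(F) = -4*u*v - 12*u - 13; d F_2 = (v + 3) du + (u) dv
Combining and collecting du, dv coefficients:
  coeff of du: 18*u^3 + 30*u^2*v + 36*u^2 - 8*u*v^2 - 12*u*v - 4*v^3 - v - 39
  coeff of dv: 6*u^3 - 8*u^2*v - 20*u*v^2 - 24*u*v - u + 8*v^3 - 24*v
F^* omega = (18*u^3 + 30*u^2*v + 36*u^2 - 8*u*v^2 - 12*u*v - 4*v^3 - v - 39) du + (6*u^3 - 8*u^2*v - 20*u*v^2 - 24*u*v - u + 8*v^3 - 24*v) dv.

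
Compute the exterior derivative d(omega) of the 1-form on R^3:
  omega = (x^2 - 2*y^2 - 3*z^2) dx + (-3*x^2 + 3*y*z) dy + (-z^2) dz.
d(omega) = (-6*x + 4*y) dx ∧ dy + (6*z) dx ∧ dz + (-3*y) dy ∧ dz

For a 1-form omega = sum_i f_i dx_i, the exterior derivative is
  d(omega) = sum_{i < j} (∂f_j/∂x_i - ∂f_i/∂x_j) dx_i ∧ dx_j.
  coefficient of dx ∧ dy: ∂f_2/∂x - ∂f_1/∂y = ∂(-3*x^2 + 3*y*z)/∂x - ∂(x^2 - 2*y^2 - 3*z^2)/∂y = -6*x + 4*y
  coefficient of dx ∧ dz: ∂f_3/∂x - ∂f_1/∂z = ∂(-z^2)/∂x - ∂(x^2 - 2*y^2 - 3*z^2)/∂z = 6*z
  coefficient of dy ∧ dz: ∂f_3/∂y - ∂f_2/∂z = ∂(-z^2)/∂y - ∂(-3*x^2 + 3*y*z)/∂z = -3*y
Assembling: d(omega) = (-6*x + 4*y) dx ∧ dy + (6*z) dx ∧ dz + (-3*y) dy ∧ dz.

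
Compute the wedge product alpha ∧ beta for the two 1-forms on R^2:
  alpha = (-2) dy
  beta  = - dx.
alpha ∧ beta = (-2) dx ∧ dy

Distribute the wedge, using dx_i ∧ dx_j = -dx_j ∧ dx_i and dx_i ∧ dx_i = 0. For each pair (i, j) with i < j, the coefficient of dx_i ∧ dx_j in alpha ∧ beta is (alpha_i * beta_j - alpha_j * beta_i). Collecting: alpha ∧ beta = (-2) dx ∧ dy.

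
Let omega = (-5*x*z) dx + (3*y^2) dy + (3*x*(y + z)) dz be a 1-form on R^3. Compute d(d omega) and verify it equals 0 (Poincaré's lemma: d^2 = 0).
d(d omega) = 0

Step 1: d omega = sum_{i<j} (∂f_j/∂x_i - ∂f_i/∂x_j) dx_i ∧ dx_j:
  coeff of dx ∧ dy: 0
  coeff of dx ∧ dz: 5*x + 3*y + 3*z
  coeff of dy ∧ dz: 3*x
Step 2: Apply d again to each 2-form coefficient. The only possible 3-form in R^3 is dx ∧ dy ∧ dz, with coefficient
  ∂(coeff of dy∧dz)/∂x - ∂(coeff of dx∧dz)/∂y + ∂(coeff of dx∧dy)/∂z
  = ∂/∂x (3*x) - ∂/∂y (5*x + 3*y + 3*z) + ∂/∂z (0).
Each of these terms simplifies to sums of mixed partials that cancel in pairs. The result is 0 (by equality of mixed partials for smooth functions — Schwarz / Clairaut).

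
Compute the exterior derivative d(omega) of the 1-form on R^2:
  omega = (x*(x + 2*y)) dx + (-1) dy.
d(omega) = (-2*x) dx ∧ dy

For a 1-form omega = sum_i f_i dx_i, the exterior derivative is
  d(omega) = sum_{i < j} (∂f_j/∂x_i - ∂f_i/∂x_j) dx_i ∧ dx_j.
  coefficient of dx ∧ dy: ∂f_2/∂x - ∂f_1/∂y = ∂(-1)/∂x - ∂(x*(x + 2*y))/∂y = -2*x
Assembling: d(omega) = (-2*x) dx ∧ dy.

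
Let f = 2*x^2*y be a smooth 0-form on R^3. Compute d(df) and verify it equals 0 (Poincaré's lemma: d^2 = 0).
d(df) = 0

Step 1: df = sum_i (∂f/∂x_i) dx_i = (4*x*y) dx + (2*x^2) dy + (0) dz.
Step 2: Apply d again. Using the 1-form formula, the coefficient of dx ∧ dy in d(df) is ∂^2 f/∂x ∂y - ∂^2 f/∂y ∂x = (4*x) - (4*x) = 0 (equality of mixed partials for smooth f).
Similarly for dx ∧ dz and dy ∧ dz — all coefficients vanish. So d(df) = 0.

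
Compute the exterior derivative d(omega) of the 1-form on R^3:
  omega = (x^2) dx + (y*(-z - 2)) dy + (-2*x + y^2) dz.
d(omega) = (-2) dx ∧ dz + (3*y) dy ∧ dz

For a 1-form omega = sum_i f_i dx_i, the exterior derivative is
  d(omega) = sum_{i < j} (∂f_j/∂x_i - ∂f_i/∂x_j) dx_i ∧ dx_j.
  coefficient of dx ∧ dz: ∂f_3/∂x - ∂f_1/∂z = ∂(-2*x + y^2)/∂x - ∂(x^2)/∂z = -2
  coefficient of dy ∧ dz: ∂f_3/∂y - ∂f_2/∂z = ∂(-2*x + y^2)/∂y - ∂(y*(-z - 2))/∂z = 3*y
Assembling: d(omega) = (-2) dx ∧ dz + (3*y) dy ∧ dz.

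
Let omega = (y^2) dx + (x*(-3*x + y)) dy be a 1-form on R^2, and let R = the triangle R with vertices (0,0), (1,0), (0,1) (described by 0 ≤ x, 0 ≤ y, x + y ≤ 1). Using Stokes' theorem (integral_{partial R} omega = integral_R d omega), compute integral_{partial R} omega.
integral_(partial R) omega = -7/6

Stokes: integral_partial_R omega = integral_R d omega with d omega = (∂Q/∂x - ∂P/∂y) dx ∧ dy.
  ∂Q/∂x = -6*x + y
  ∂P/∂y = 2*y
  integrand = ∂Q/∂x - ∂P/∂y = -6*x - y.
Integrating over R: integral_0^1 integral_0^{1-x} (-6*x - y) dy dx = -7/6.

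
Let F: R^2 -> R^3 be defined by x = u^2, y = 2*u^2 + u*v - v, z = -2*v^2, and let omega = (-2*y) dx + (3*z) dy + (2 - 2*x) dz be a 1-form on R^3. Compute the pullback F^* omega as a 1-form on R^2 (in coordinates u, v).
F^* omega = (-8*u^3 - 4*u^2*v - 24*u*v^2 + 4*u*v - 6*v^3) du + (2*v*(4*u^2 - 3*u*v + 3*v - 4)) dv

Using F^*(f dg) = (f ∘ F) d(g ∘ F), substitute each coordinate x_i by F_i(u, v) in f_i, and replace dx_i by d F_i = (∂F_i/∂u) du + (∂F_i/∂v) dv.
  For the x component: f_1(F) = -4*u^2 - 2*u*v + 2*v; d F_1 = (2*u) du + (0) dv
  For the y component: f_2(F) = -6*v^2; d F_2 = (4*u + v) du + (u - 1) dv
  For the z component: f_3(F) = 2 - 2*u^2; d F_3 = (0) du + (-4*v) dv
Combining and collecting du, dv coefficients:
  coeff of du: -8*u^3 - 4*u^2*v - 24*u*v^2 + 4*u*v - 6*v^3
  coeff of dv: 2*v*(4*u^2 - 3*u*v + 3*v - 4)
F^* omega = (-8*u^3 - 4*u^2*v - 24*u*v^2 + 4*u*v - 6*v^3) du + (2*v*(4*u^2 - 3*u*v + 3*v - 4)) dv.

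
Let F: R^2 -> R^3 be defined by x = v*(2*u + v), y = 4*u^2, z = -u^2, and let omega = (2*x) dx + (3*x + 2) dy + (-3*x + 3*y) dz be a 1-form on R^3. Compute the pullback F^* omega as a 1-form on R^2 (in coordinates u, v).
F^* omega = (-24*u^3 + 60*u^2*v + 38*u*v^2 + 16*u + 4*v^3) du + (4*v*(2*u^2 + 3*u*v + v^2)) dv

Using F^*(f dg) = (f ∘ F) d(g ∘ F), substitute each coordinate x_i by F_i(u, v) in f_i, and replace dx_i by d F_i = (∂F_i/∂u) du + (∂F_i/∂v) dv.
  For the x component: f_1(F) = 2*v*(2*u + v); d F_1 = (2*v) du + (2*u + 2*v) dv
  For the y component: f_2(F) = 6*u*v + 3*v^2 + 2; d F_2 = (8*u) du + (0) dv
  For the z component: f_3(F) = 12*u^2 - 6*u*v - 3*v^2; d F_3 = (-2*u) du + (0) dv
Combining and collecting du, dv coefficients:
  coeff of du: -24*u^3 + 60*u^2*v + 38*u*v^2 + 16*u + 4*v^3
  coeff of dv: 4*v*(2*u^2 + 3*u*v + v^2)
F^* omega = (-24*u^3 + 60*u^2*v + 38*u*v^2 + 16*u + 4*v^3) du + (4*v*(2*u^2 + 3*u*v + v^2)) dv.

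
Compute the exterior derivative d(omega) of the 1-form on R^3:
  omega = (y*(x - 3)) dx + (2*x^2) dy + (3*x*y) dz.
d(omega) = (3*x + 3) dx ∧ dy + (3*y) dx ∧ dz + (3*x) dy ∧ dz

For a 1-form omega = sum_i f_i dx_i, the exterior derivative is
  d(omega) = sum_{i < j} (∂f_j/∂x_i - ∂f_i/∂x_j) dx_i ∧ dx_j.
  coefficient of dx ∧ dy: ∂f_2/∂x - ∂f_1/∂y = ∂(2*x^2)/∂x - ∂(y*(x - 3))/∂y = 3*x + 3
  coefficient of dx ∧ dz: ∂f_3/∂x - ∂f_1/∂z = ∂(3*x*y)/∂x - ∂(y*(x - 3))/∂z = 3*y
  coefficient of dy ∧ dz: ∂f_3/∂y - ∂f_2/∂z = ∂(3*x*y)/∂y - ∂(2*x^2)/∂z = 3*x
Assembling: d(omega) = (3*x + 3) dx ∧ dy + (3*y) dx ∧ dz + (3*x) dy ∧ dz.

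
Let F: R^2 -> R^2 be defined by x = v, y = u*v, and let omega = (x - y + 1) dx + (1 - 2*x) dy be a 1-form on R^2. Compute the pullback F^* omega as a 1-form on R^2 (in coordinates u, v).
F^* omega = (v*(1 - 2*v)) du + (-3*u*v + u + v + 1) dv

Using F^*(f dg) = (f ∘ F) d(g ∘ F), substitute each coordinate x_i by F_i(u, v) in f_i, and replace dx_i by d F_i = (∂F_i/∂u) du + (∂F_i/∂v) dv.
  For the x component: f_1(F) = -u*v + v + 1; d F_1 = (0) du + (1) dv
  For the y component: f_2(F) = 1 - 2*v; d F_2 = (v) du + (u) dv
Combining and collecting du, dv coefficients:
  coeff of du: v*(1 - 2*v)
  coeff of dv: -3*u*v + u + v + 1
F^* omega = (v*(1 - 2*v)) du + (-3*u*v + u + v + 1) dv.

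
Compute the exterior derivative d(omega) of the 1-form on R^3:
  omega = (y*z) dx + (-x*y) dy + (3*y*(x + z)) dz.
d(omega) = (-y - z) dx ∧ dy + (2*y) dx ∧ dz + (3*x + 3*z) dy ∧ dz

For a 1-form omega = sum_i f_i dx_i, the exterior derivative is
  d(omega) = sum_{i < j} (∂f_j/∂x_i - ∂f_i/∂x_j) dx_i ∧ dx_j.
  coefficient of dx ∧ dy: ∂f_2/∂x - ∂f_1/∂y = ∂(-x*y)/∂x - ∂(y*z)/∂y = -y - z
  coefficient of dx ∧ dz: ∂f_3/∂x - ∂f_1/∂z = ∂(3*y*(x + z))/∂x - ∂(y*z)/∂z = 2*y
  coefficient of dy ∧ dz: ∂f_3/∂y - ∂f_2/∂z = ∂(3*y*(x + z))/∂y - ∂(-x*y)/∂z = 3*x + 3*z
Assembling: d(omega) = (-y - z) dx ∧ dy + (2*y) dx ∧ dz + (3*x + 3*z) dy ∧ dz.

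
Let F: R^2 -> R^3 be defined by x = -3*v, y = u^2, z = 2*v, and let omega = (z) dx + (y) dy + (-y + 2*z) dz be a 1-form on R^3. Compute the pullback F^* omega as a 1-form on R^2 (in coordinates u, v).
F^* omega = (2*u^3) du + (-2*u^2 + 2*v) dv

Using F^*(f dg) = (f ∘ F) d(g ∘ F), substitute each coordinate x_i by F_i(u, v) in f_i, and replace dx_i by d F_i = (∂F_i/∂u) du + (∂F_i/∂v) dv.
  For the x component: f_1(F) = 2*v; d F_1 = (0) du + (-3) dv
  For the y component: f_2(F) = u^2; d F_2 = (2*u) du + (0) dv
  For the z component: f_3(F) = -u^2 + 4*v; d F_3 = (0) du + (2) dv
Combining and collecting du, dv coefficients:
  coeff of du: 2*u^3
  coeff of dv: -2*u^2 + 2*v
F^* omega = (2*u^3) du + (-2*u^2 + 2*v) dv.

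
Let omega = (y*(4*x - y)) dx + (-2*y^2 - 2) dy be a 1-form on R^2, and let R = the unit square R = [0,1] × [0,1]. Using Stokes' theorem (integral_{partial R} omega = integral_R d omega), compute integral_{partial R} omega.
integral_(partial R) omega = -1

Stokes: integral_partial_R omega = integral_R d omega with d omega = (∂Q/∂x - ∂P/∂y) dx ∧ dy.
  ∂Q/∂x = 0
  ∂P/∂y = 4*x - 2*y
  integrand = ∂Q/∂x - ∂P/∂y = -4*x + 2*y.
Integrating over R: integral_0^1 integral_0^1 (-4*x + 2*y) dx dy = -1.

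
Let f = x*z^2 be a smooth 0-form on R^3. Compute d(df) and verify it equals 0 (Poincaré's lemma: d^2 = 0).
d(df) = 0

Step 1: df = sum_i (∂f/∂x_i) dx_i = (z^2) dx + (0) dy + (2*x*z) dz.
Step 2: Apply d again. Using the 1-form formula, the coefficient of dx ∧ dy in d(df) is ∂^2 f/∂x ∂y - ∂^2 f/∂y ∂x = (0) - (0) = 0 (equality of mixed partials for smooth f).
Similarly for dx ∧ dz and dy ∧ dz — all coefficients vanish. So d(df) = 0.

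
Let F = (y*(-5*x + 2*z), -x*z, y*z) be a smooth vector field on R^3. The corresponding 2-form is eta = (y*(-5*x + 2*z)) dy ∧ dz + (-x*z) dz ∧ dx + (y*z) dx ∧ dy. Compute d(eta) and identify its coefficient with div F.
d(eta) = (-4*y) dx ∧ dy ∧ dz; div F = -4*y

For a 2-form in R^3 of the form above, applying d gives a 3-form with coefficient ∂P/∂x + ∂Q/∂y + ∂R/∂z:
  ∂P/∂x = -5*y
  ∂Q/∂y = 0
  ∂R/∂z = y
Sum = -4*y, which is exactly div F.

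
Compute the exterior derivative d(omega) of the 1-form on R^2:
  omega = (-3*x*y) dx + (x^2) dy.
d(omega) = (5*x) dx ∧ dy

For a 1-form omega = sum_i f_i dx_i, the exterior derivative is
  d(omega) = sum_{i < j} (∂f_j/∂x_i - ∂f_i/∂x_j) dx_i ∧ dx_j.
  coefficient of dx ∧ dy: ∂f_2/∂x - ∂f_1/∂y = ∂(x^2)/∂x - ∂(-3*x*y)/∂y = 5*x
Assembling: d(omega) = (5*x) dx ∧ dy.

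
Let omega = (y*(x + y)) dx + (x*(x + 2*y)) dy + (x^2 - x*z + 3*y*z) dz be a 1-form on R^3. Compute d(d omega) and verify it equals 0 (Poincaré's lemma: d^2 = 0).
d(d omega) = 0

Step 1: d omega = sum_{i<j} (∂f_j/∂x_i - ∂f_i/∂x_j) dx_i ∧ dx_j:
  coeff of dx ∧ dy: x
  coeff of dx ∧ dz: 2*x - z
  coeff of dy ∧ dz: 3*z
Step 2: Apply d again to each 2-form coefficient. The only possible 3-form in R^3 is dx ∧ dy ∧ dz, with coefficient
  ∂(coeff of dy∧dz)/∂x - ∂(coeff of dx∧dz)/∂y + ∂(coeff of dx∧dy)/∂z
  = ∂/∂x (3*z) - ∂/∂y (2*x - z) + ∂/∂z (x).
Each of these terms simplifies to sums of mixed partials that cancel in pairs. The result is 0 (by equality of mixed partials for smooth functions — Schwarz / Clairaut).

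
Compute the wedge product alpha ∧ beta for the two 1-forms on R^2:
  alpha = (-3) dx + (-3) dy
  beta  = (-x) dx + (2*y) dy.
alpha ∧ beta = (-3*x - 6*y) dx ∧ dy

Distribute the wedge, using dx_i ∧ dx_j = -dx_j ∧ dx_i and dx_i ∧ dx_i = 0. For each pair (i, j) with i < j, the coefficient of dx_i ∧ dx_j in alpha ∧ beta is (alpha_i * beta_j - alpha_j * beta_i). Collecting: alpha ∧ beta = (-3*x - 6*y) dx ∧ dy.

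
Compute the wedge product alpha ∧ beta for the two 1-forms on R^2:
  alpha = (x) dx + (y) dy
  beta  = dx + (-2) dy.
alpha ∧ beta = (-2*x - y) dx ∧ dy

Distribute the wedge, using dx_i ∧ dx_j = -dx_j ∧ dx_i and dx_i ∧ dx_i = 0. For each pair (i, j) with i < j, the coefficient of dx_i ∧ dx_j in alpha ∧ beta is (alpha_i * beta_j - alpha_j * beta_i). Collecting: alpha ∧ beta = (-2*x - y) dx ∧ dy.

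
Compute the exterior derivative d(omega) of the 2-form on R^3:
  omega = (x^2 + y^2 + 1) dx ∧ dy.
d(omega) = 0

For a 2-form omega = sum_{i<j} g_{ij} dx_i ∧ dx_j, the exterior derivative is
  d(omega) = sum_{i<j} d(g_{ij}) ∧ dx_i ∧ dx_j = sum_{i<j, k} (∂g_{ij}/∂x_k) dx_k ∧ dx_i ∧ dx_j.
Expand each term, using dx_k ∧ dx_i ∧ dx_j = sgn(permutation) dx_{(a)} ∧ dx_{(b)} ∧ dx_{(c)} with (a < b < c) sorted:

Collecting like 3-forms: d(omega) = 0.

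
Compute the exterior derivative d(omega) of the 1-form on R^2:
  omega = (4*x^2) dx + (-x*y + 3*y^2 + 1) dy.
d(omega) = (-y) dx ∧ dy

For a 1-form omega = sum_i f_i dx_i, the exterior derivative is
  d(omega) = sum_{i < j} (∂f_j/∂x_i - ∂f_i/∂x_j) dx_i ∧ dx_j.
  coefficient of dx ∧ dy: ∂f_2/∂x - ∂f_1/∂y = ∂(-x*y + 3*y^2 + 1)/∂x - ∂(4*x^2)/∂y = -y
Assembling: d(omega) = (-y) dx ∧ dy.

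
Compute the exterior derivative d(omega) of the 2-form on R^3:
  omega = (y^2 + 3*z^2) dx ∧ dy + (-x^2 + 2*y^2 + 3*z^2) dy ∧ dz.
d(omega) = (-2*x + 6*z) dx ∧ dy ∧ dz

For a 2-form omega = sum_{i<j} g_{ij} dx_i ∧ dx_j, the exterior derivative is
  d(omega) = sum_{i<j} d(g_{ij}) ∧ dx_i ∧ dx_j = sum_{i<j, k} (∂g_{ij}/∂x_k) dx_k ∧ dx_i ∧ dx_j.
Expand each term, using dx_k ∧ dx_i ∧ dx_j = sgn(permutation) dx_{(a)} ∧ dx_{(b)} ∧ dx_{(c)} with (a < b < c) sorted:
  d(y^2 + 3*z^2) includes (∂/∂z)(y^2 + 3*z^2) dz = (6*z) dz, which multiplied by dx ∧ dy gives (6*z) dx ∧ dy ∧ dz
  d(-x^2 + 2*y^2 + 3*z^2) includes (∂/∂x)(-x^2 + 2*y^2 + 3*z^2) dx = (-2*x) dx, which multiplied by dy ∧ dz gives (-2*x) dx ∧ dy ∧ dz
Collecting like 3-forms: d(omega) = (-2*x + 6*z) dx ∧ dy ∧ dz.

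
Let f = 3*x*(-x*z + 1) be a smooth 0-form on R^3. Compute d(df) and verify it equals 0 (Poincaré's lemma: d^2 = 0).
d(df) = 0

Step 1: df = sum_i (∂f/∂x_i) dx_i = (-6*x*z + 3) dx + (0) dy + (-3*x^2) dz.
Step 2: Apply d again. Using the 1-form formula, the coefficient of dx ∧ dy in d(df) is ∂^2 f/∂x ∂y - ∂^2 f/∂y ∂x = (0) - (0) = 0 (equality of mixed partials for smooth f).
Similarly for dx ∧ dz and dy ∧ dz — all coefficients vanish. So d(df) = 0.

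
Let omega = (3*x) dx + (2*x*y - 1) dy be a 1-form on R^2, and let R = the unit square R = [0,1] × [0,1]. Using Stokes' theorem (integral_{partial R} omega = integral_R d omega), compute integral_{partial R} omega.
integral_(partial R) omega = 1

Stokes: integral_partial_R omega = integral_R d omega with d omega = (∂Q/∂x - ∂P/∂y) dx ∧ dy.
  ∂Q/∂x = 2*y
  ∂P/∂y = 0
  integrand = ∂Q/∂x - ∂P/∂y = 2*y.
Integrating over R: integral_0^1 integral_0^1 (2*y) dx dy = 1.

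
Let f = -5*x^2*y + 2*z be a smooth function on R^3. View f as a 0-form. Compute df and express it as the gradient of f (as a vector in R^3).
df = (-10*x*y) dx + (-5*x^2) dy + (2) dz; grad f = (-10*x*y, -5*x^2, 2)

For a 0-form f, d f = (∂f/∂x) dx + (∂f/∂y) dy + (∂f/∂z) dz. The components of the vector representation are exactly the entries of grad f in Cartesian coordinates:
  ∂f/∂x = -10*x*y
  ∂f/∂y = -5*x^2
  ∂f/∂z = 2.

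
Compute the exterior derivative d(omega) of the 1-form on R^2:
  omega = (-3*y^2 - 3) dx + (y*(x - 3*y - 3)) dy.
d(omega) = (7*y) dx ∧ dy

For a 1-form omega = sum_i f_i dx_i, the exterior derivative is
  d(omega) = sum_{i < j} (∂f_j/∂x_i - ∂f_i/∂x_j) dx_i ∧ dx_j.
  coefficient of dx ∧ dy: ∂f_2/∂x - ∂f_1/∂y = ∂(y*(x - 3*y - 3))/∂x - ∂(-3*y^2 - 3)/∂y = 7*y
Assembling: d(omega) = (7*y) dx ∧ dy.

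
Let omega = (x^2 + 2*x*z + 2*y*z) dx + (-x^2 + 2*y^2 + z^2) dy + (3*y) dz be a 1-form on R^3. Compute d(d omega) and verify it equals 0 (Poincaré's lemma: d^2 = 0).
d(d omega) = 0

Step 1: d omega = sum_{i<j} (∂f_j/∂x_i - ∂f_i/∂x_j) dx_i ∧ dx_j:
  coeff of dx ∧ dy: -2*x - 2*z
  coeff of dx ∧ dz: -2*x - 2*y
  coeff of dy ∧ dz: 3 - 2*z
Step 2: Apply d again to each 2-form coefficient. The only possible 3-form in R^3 is dx ∧ dy ∧ dz, with coefficient
  ∂(coeff of dy∧dz)/∂x - ∂(coeff of dx∧dz)/∂y + ∂(coeff of dx∧dy)/∂z
  = ∂/∂x (3 - 2*z) - ∂/∂y (-2*x - 2*y) + ∂/∂z (-2*x - 2*z).
Each of these terms simplifies to sums of mixed partials that cancel in pairs. The result is 0 (by equality of mixed partials for smooth functions — Schwarz / Clairaut).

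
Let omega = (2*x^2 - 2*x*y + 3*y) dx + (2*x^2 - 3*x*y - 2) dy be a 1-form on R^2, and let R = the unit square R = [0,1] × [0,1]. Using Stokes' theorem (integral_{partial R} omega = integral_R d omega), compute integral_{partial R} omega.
integral_(partial R) omega = -3/2

Stokes: integral_partial_R omega = integral_R d omega with d omega = (∂Q/∂x - ∂P/∂y) dx ∧ dy.
  ∂Q/∂x = 4*x - 3*y
  ∂P/∂y = 3 - 2*x
  integrand = ∂Q/∂x - ∂P/∂y = 6*x - 3*y - 3.
Integrating over R: integral_0^1 integral_0^1 (6*x - 3*y - 3) dx dy = -3/2.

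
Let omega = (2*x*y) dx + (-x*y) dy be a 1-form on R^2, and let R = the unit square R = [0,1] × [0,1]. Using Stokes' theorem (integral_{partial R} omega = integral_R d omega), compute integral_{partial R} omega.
integral_(partial R) omega = -3/2

Stokes: integral_partial_R omega = integral_R d omega with d omega = (∂Q/∂x - ∂P/∂y) dx ∧ dy.
  ∂Q/∂x = -y
  ∂P/∂y = 2*x
  integrand = ∂Q/∂x - ∂P/∂y = -2*x - y.
Integrating over R: integral_0^1 integral_0^1 (-2*x - y) dx dy = -3/2.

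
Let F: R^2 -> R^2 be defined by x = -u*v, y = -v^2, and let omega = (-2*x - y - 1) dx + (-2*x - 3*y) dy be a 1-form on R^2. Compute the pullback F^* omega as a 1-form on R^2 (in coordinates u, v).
F^* omega = (v*(-2*u*v - v^2 + 1)) du + (-2*u^2*v - 5*u*v^2 + u - 6*v^3) dv

Using F^*(f dg) = (f ∘ F) d(g ∘ F), substitute each coordinate x_i by F_i(u, v) in f_i, and replace dx_i by d F_i = (∂F_i/∂u) du + (∂F_i/∂v) dv.
  For the x component: f_1(F) = 2*u*v + v^2 - 1; d F_1 = (-v) du + (-u) dv
  For the y component: f_2(F) = v*(2*u + 3*v); d F_2 = (0) du + (-2*v) dv
Combining and collecting du, dv coefficients:
  coeff of du: v*(-2*u*v - v^2 + 1)
  coeff of dv: -2*u^2*v - 5*u*v^2 + u - 6*v^3
F^* omega = (v*(-2*u*v - v^2 + 1)) du + (-2*u^2*v - 5*u*v^2 + u - 6*v^3) dv.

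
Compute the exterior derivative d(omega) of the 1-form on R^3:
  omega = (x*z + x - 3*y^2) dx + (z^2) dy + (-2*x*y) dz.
d(omega) = (6*y) dx ∧ dy + (-x - 2*y) dx ∧ dz + (-2*x - 2*z) dy ∧ dz

For a 1-form omega = sum_i f_i dx_i, the exterior derivative is
  d(omega) = sum_{i < j} (∂f_j/∂x_i - ∂f_i/∂x_j) dx_i ∧ dx_j.
  coefficient of dx ∧ dy: ∂f_2/∂x - ∂f_1/∂y = ∂(z^2)/∂x - ∂(x*z + x - 3*y^2)/∂y = 6*y
  coefficient of dx ∧ dz: ∂f_3/∂x - ∂f_1/∂z = ∂(-2*x*y)/∂x - ∂(x*z + x - 3*y^2)/∂z = -x - 2*y
  coefficient of dy ∧ dz: ∂f_3/∂y - ∂f_2/∂z = ∂(-2*x*y)/∂y - ∂(z^2)/∂z = -2*x - 2*z
Assembling: d(omega) = (6*y) dx ∧ dy + (-x - 2*y) dx ∧ dz + (-2*x - 2*z) dy ∧ dz.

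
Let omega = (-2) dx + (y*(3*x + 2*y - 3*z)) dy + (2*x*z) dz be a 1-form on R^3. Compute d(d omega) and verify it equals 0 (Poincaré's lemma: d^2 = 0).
d(d omega) = 0

Step 1: d omega = sum_{i<j} (∂f_j/∂x_i - ∂f_i/∂x_j) dx_i ∧ dx_j:
  coeff of dx ∧ dy: 3*y
  coeff of dx ∧ dz: 2*z
  coeff of dy ∧ dz: 3*y
Step 2: Apply d again to each 2-form coefficient. The only possible 3-form in R^3 is dx ∧ dy ∧ dz, with coefficient
  ∂(coeff of dy∧dz)/∂x - ∂(coeff of dx∧dz)/∂y + ∂(coeff of dx∧dy)/∂z
  = ∂/∂x (3*y) - ∂/∂y (2*z) + ∂/∂z (3*y).
Each of these terms simplifies to sums of mixed partials that cancel in pairs. The result is 0 (by equality of mixed partials for smooth functions — Schwarz / Clairaut).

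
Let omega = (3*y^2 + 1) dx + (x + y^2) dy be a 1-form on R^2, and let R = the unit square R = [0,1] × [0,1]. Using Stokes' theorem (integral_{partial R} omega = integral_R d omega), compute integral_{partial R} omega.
integral_(partial R) omega = -2

Stokes: integral_partial_R omega = integral_R d omega with d omega = (∂Q/∂x - ∂P/∂y) dx ∧ dy.
  ∂Q/∂x = 1
  ∂P/∂y = 6*y
  integrand = ∂Q/∂x - ∂P/∂y = 1 - 6*y.
Integrating over R: integral_0^1 integral_0^1 (1 - 6*y) dx dy = -2.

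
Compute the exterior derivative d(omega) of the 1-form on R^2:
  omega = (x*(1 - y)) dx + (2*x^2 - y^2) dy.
d(omega) = (5*x) dx ∧ dy

For a 1-form omega = sum_i f_i dx_i, the exterior derivative is
  d(omega) = sum_{i < j} (∂f_j/∂x_i - ∂f_i/∂x_j) dx_i ∧ dx_j.
  coefficient of dx ∧ dy: ∂f_2/∂x - ∂f_1/∂y = ∂(2*x^2 - y^2)/∂x - ∂(x*(1 - y))/∂y = 5*x
Assembling: d(omega) = (5*x) dx ∧ dy.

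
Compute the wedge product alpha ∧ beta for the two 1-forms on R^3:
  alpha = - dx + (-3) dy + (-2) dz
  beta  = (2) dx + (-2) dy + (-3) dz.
alpha ∧ beta = (8) dx ∧ dy + (7) dx ∧ dz + (5) dy ∧ dz

Distribute the wedge, using dx_i ∧ dx_j = -dx_j ∧ dx_i and dx_i ∧ dx_i = 0. For each pair (i, j) with i < j, the coefficient of dx_i ∧ dx_j in alpha ∧ beta is (alpha_i * beta_j - alpha_j * beta_i). Collecting: alpha ∧ beta = (8) dx ∧ dy + (7) dx ∧ dz + (5) dy ∧ dz.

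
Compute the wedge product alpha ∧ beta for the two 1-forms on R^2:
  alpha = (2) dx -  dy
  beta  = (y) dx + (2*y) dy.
alpha ∧ beta = (5*y) dx ∧ dy

Distribute the wedge, using dx_i ∧ dx_j = -dx_j ∧ dx_i and dx_i ∧ dx_i = 0. For each pair (i, j) with i < j, the coefficient of dx_i ∧ dx_j in alpha ∧ beta is (alpha_i * beta_j - alpha_j * beta_i). Collecting: alpha ∧ beta = (5*y) dx ∧ dy.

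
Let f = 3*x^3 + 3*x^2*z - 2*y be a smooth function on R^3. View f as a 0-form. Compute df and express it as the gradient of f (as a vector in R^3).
df = (3*x*(3*x + 2*z)) dx + (-2) dy + (3*x^2) dz; grad f = (3*x*(3*x + 2*z), -2, 3*x^2)

For a 0-form f, d f = (∂f/∂x) dx + (∂f/∂y) dy + (∂f/∂z) dz. The components of the vector representation are exactly the entries of grad f in Cartesian coordinates:
  ∂f/∂x = 3*x*(3*x + 2*z)
  ∂f/∂y = -2
  ∂f/∂z = 3*x^2.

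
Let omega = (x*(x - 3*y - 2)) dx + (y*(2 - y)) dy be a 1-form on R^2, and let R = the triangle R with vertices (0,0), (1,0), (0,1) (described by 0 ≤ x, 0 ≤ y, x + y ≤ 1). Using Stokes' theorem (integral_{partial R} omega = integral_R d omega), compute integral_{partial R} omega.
integral_(partial R) omega = 1/2

Stokes: integral_partial_R omega = integral_R d omega with d omega = (∂Q/∂x - ∂P/∂y) dx ∧ dy.
  ∂Q/∂x = 0
  ∂P/∂y = -3*x
  integrand = ∂Q/∂x - ∂P/∂y = 3*x.
Integrating over R: integral_0^1 integral_0^{1-x} (3*x) dy dx = 1/2.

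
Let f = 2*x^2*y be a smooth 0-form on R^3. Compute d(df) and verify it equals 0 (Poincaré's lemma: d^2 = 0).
d(df) = 0

Step 1: df = sum_i (∂f/∂x_i) dx_i = (4*x*y) dx + (2*x^2) dy + (0) dz.
Step 2: Apply d again. Using the 1-form formula, the coefficient of dx ∧ dy in d(df) is ∂^2 f/∂x ∂y - ∂^2 f/∂y ∂x = (4*x) - (4*x) = 0 (equality of mixed partials for smooth f).
Similarly for dx ∧ dz and dy ∧ dz — all coefficients vanish. So d(df) = 0.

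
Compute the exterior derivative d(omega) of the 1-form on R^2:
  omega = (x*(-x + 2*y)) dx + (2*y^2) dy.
d(omega) = (-2*x) dx ∧ dy

For a 1-form omega = sum_i f_i dx_i, the exterior derivative is
  d(omega) = sum_{i < j} (∂f_j/∂x_i - ∂f_i/∂x_j) dx_i ∧ dx_j.
  coefficient of dx ∧ dy: ∂f_2/∂x - ∂f_1/∂y = ∂(2*y^2)/∂x - ∂(x*(-x + 2*y))/∂y = -2*x
Assembling: d(omega) = (-2*x) dx ∧ dy.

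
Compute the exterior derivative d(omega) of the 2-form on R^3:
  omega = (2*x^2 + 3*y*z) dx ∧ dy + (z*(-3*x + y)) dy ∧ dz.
d(omega) = (3*y - 3*z) dx ∧ dy ∧ dz

For a 2-form omega = sum_{i<j} g_{ij} dx_i ∧ dx_j, the exterior derivative is
  d(omega) = sum_{i<j} d(g_{ij}) ∧ dx_i ∧ dx_j = sum_{i<j, k} (∂g_{ij}/∂x_k) dx_k ∧ dx_i ∧ dx_j.
Expand each term, using dx_k ∧ dx_i ∧ dx_j = sgn(permutation) dx_{(a)} ∧ dx_{(b)} ∧ dx_{(c)} with (a < b < c) sorted:
  d(2*x^2 + 3*y*z) includes (∂/∂z)(2*x^2 + 3*y*z) dz = (3*y) dz, which multiplied by dx ∧ dy gives (3*y) dx ∧ dy ∧ dz
  d(z*(-3*x + y)) includes (∂/∂x)(z*(-3*x + y)) dx = (-3*z) dx, which multiplied by dy ∧ dz gives (-3*z) dx ∧ dy ∧ dz
Collecting like 3-forms: d(omega) = (3*y - 3*z) dx ∧ dy ∧ dz.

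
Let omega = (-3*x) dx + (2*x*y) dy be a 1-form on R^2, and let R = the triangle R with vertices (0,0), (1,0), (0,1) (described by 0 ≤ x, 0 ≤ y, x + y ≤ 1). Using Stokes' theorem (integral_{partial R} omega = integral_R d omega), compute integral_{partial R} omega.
integral_(partial R) omega = 1/3

Stokes: integral_partial_R omega = integral_R d omega with d omega = (∂Q/∂x - ∂P/∂y) dx ∧ dy.
  ∂Q/∂x = 2*y
  ∂P/∂y = 0
  integrand = ∂Q/∂x - ∂P/∂y = 2*y.
Integrating over R: integral_0^1 integral_0^{1-x} (2*y) dy dx = 1/3.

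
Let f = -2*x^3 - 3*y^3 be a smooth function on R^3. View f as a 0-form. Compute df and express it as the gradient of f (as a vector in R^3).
df = (-6*x^2) dx + (-9*y^2) dy + (0) dz; grad f = (-6*x^2, -9*y^2, 0)

For a 0-form f, d f = (∂f/∂x) dx + (∂f/∂y) dy + (∂f/∂z) dz. The components of the vector representation are exactly the entries of grad f in Cartesian coordinates:
  ∂f/∂x = -6*x^2
  ∂f/∂y = -9*y^2
  ∂f/∂z = 0.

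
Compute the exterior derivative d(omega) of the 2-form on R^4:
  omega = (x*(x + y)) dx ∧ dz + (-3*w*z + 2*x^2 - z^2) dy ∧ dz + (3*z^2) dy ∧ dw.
d(omega) = (3*x) dx ∧ dy ∧ dz + (-9*z) dy ∧ dz ∧ dw

For a 2-form omega = sum_{i<j} g_{ij} dx_i ∧ dx_j, the exterior derivative is
  d(omega) = sum_{i<j} d(g_{ij}) ∧ dx_i ∧ dx_j = sum_{i<j, k} (∂g_{ij}/∂x_k) dx_k ∧ dx_i ∧ dx_j.
Expand each term, using dx_k ∧ dx_i ∧ dx_j = sgn(permutation) dx_{(a)} ∧ dx_{(b)} ∧ dx_{(c)} with (a < b < c) sorted:
  d(x*(x + y)) includes (∂/∂y)(x*(x + y)) dy = (x) dy, which multiplied by dx ∧ dz gives (-x) dx ∧ dy ∧ dz
  d(-3*w*z + 2*x^2 - z^2) includes (∂/∂x)(-3*w*z + 2*x^2 - z^2) dx = (4*x) dx, which multiplied by dy ∧ dz gives (4*x) dx ∧ dy ∧ dz
  d(-3*w*z + 2*x^2 - z^2) includes (∂/∂w)(-3*w*z + 2*x^2 - z^2) dw = (-3*z) dw, which multiplied by dy ∧ dz gives (-3*z) dy ∧ dz ∧ dw
  d(3*z^2) includes (∂/∂z)(3*z^2) dz = (6*z) dz, which multiplied by dy ∧ dw gives (-6*z) dy ∧ dz ∧ dw
Collecting like 3-forms: d(omega) = (3*x) dx ∧ dy ∧ dz + (-9*z) dy ∧ dz ∧ dw.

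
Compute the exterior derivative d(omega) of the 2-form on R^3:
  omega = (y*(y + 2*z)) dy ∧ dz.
d(omega) = 0

For a 2-form omega = sum_{i<j} g_{ij} dx_i ∧ dx_j, the exterior derivative is
  d(omega) = sum_{i<j} d(g_{ij}) ∧ dx_i ∧ dx_j = sum_{i<j, k} (∂g_{ij}/∂x_k) dx_k ∧ dx_i ∧ dx_j.
Expand each term, using dx_k ∧ dx_i ∧ dx_j = sgn(permutation) dx_{(a)} ∧ dx_{(b)} ∧ dx_{(c)} with (a < b < c) sorted:

Collecting like 3-forms: d(omega) = 0.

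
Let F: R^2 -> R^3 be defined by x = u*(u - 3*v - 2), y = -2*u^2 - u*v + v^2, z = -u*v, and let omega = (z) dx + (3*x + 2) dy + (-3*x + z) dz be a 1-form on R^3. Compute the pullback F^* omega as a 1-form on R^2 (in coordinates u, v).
F^* omega = (-12*u^3 + 34*u^2*v + 24*u^2 + 4*u*v^2 + 2*u*v - 8*u - 2*v) du + (10*u^2*v - 18*u*v^2 - 12*u*v - 2*u + 4*v) dv

Using F^*(f dg) = (f ∘ F) d(g ∘ F), substitute each coordinate x_i by F_i(u, v) in f_i, and replace dx_i by d F_i = (∂F_i/∂u) du + (∂F_i/∂v) dv.
  For the x component: f_1(F) = -u*v; d F_1 = (2*u - 3*v - 2) du + (-3*u) dv
  For the y component: f_2(F) = 3*u^2 - 9*u*v - 6*u + 2; d F_2 = (-4*u - v) du + (-u + 2*v) dv
  For the z component: f_3(F) = u*(-3*u + 8*v + 6); d F_3 = (-v) du + (-u) dv
Combining and collecting du, dv coefficients:
  coeff of du: -12*u^3 + 34*u^2*v + 24*u^2 + 4*u*v^2 + 2*u*v - 8*u - 2*v
  coeff of dv: 10*u^2*v - 18*u*v^2 - 12*u*v - 2*u + 4*v
F^* omega = (-12*u^3 + 34*u^2*v + 24*u^2 + 4*u*v^2 + 2*u*v - 8*u - 2*v) du + (10*u^2*v - 18*u*v^2 - 12*u*v - 2*u + 4*v) dv.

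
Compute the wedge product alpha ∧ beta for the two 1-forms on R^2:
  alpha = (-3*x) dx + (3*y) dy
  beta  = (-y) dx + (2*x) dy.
alpha ∧ beta = (-6*x^2 + 3*y^2) dx ∧ dy

Distribute the wedge, using dx_i ∧ dx_j = -dx_j ∧ dx_i and dx_i ∧ dx_i = 0. For each pair (i, j) with i < j, the coefficient of dx_i ∧ dx_j in alpha ∧ beta is (alpha_i * beta_j - alpha_j * beta_i). Collecting: alpha ∧ beta = (-6*x^2 + 3*y^2) dx ∧ dy.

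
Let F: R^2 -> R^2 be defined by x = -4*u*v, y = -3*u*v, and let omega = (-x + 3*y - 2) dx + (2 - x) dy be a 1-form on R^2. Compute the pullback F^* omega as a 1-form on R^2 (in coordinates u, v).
F^* omega = (2*v*(4*u*v + 1)) du + (2*u*(4*u*v + 1)) dv

Using F^*(f dg) = (f ∘ F) d(g ∘ F), substitute each coordinate x_i by F_i(u, v) in f_i, and replace dx_i by d F_i = (∂F_i/∂u) du + (∂F_i/∂v) dv.
  For the x component: f_1(F) = -5*u*v - 2; d F_1 = (-4*v) du + (-4*u) dv
  For the y component: f_2(F) = 4*u*v + 2; d F_2 = (-3*v) du + (-3*u) dv
Combining and collecting du, dv coefficients:
  coeff of du: 2*v*(4*u*v + 1)
  coeff of dv: 2*u*(4*u*v + 1)
F^* omega = (2*v*(4*u*v + 1)) du + (2*u*(4*u*v + 1)) dv.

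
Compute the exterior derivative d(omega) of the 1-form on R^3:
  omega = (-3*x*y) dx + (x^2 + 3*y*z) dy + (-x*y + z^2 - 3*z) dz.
d(omega) = (5*x) dx ∧ dy + (-y) dx ∧ dz + (-x - 3*y) dy ∧ dz

For a 1-form omega = sum_i f_i dx_i, the exterior derivative is
  d(omega) = sum_{i < j} (∂f_j/∂x_i - ∂f_i/∂x_j) dx_i ∧ dx_j.
  coefficient of dx ∧ dy: ∂f_2/∂x - ∂f_1/∂y = ∂(x^2 + 3*y*z)/∂x - ∂(-3*x*y)/∂y = 5*x
  coefficient of dx ∧ dz: ∂f_3/∂x - ∂f_1/∂z = ∂(-x*y + z^2 - 3*z)/∂x - ∂(-3*x*y)/∂z = -y
  coefficient of dy ∧ dz: ∂f_3/∂y - ∂f_2/∂z = ∂(-x*y + z^2 - 3*z)/∂y - ∂(x^2 + 3*y*z)/∂z = -x - 3*y
Assembling: d(omega) = (5*x) dx ∧ dy + (-y) dx ∧ dz + (-x - 3*y) dy ∧ dz.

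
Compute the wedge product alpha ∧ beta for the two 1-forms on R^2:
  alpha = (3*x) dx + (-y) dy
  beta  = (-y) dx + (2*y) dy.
alpha ∧ beta = (y*(6*x - y)) dx ∧ dy

Distribute the wedge, using dx_i ∧ dx_j = -dx_j ∧ dx_i and dx_i ∧ dx_i = 0. For each pair (i, j) with i < j, the coefficient of dx_i ∧ dx_j in alpha ∧ beta is (alpha_i * beta_j - alpha_j * beta_i). Collecting: alpha ∧ beta = (y*(6*x - y)) dx ∧ dy.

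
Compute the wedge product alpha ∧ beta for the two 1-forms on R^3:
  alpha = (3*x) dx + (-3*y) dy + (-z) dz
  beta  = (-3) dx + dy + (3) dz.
alpha ∧ beta = (3*x - 9*y) dx ∧ dy + (9*x - 3*z) dx ∧ dz + (-9*y + z) dy ∧ dz

Distribute the wedge, using dx_i ∧ dx_j = -dx_j ∧ dx_i and dx_i ∧ dx_i = 0. For each pair (i, j) with i < j, the coefficient of dx_i ∧ dx_j in alpha ∧ beta is (alpha_i * beta_j - alpha_j * beta_i). Collecting: alpha ∧ beta = (3*x - 9*y) dx ∧ dy + (9*x - 3*z) dx ∧ dz + (-9*y + z) dy ∧ dz.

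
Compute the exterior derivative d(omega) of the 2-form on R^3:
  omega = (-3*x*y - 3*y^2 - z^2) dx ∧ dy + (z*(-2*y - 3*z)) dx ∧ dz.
d(omega) = 0

For a 2-form omega = sum_{i<j} g_{ij} dx_i ∧ dx_j, the exterior derivative is
  d(omega) = sum_{i<j} d(g_{ij}) ∧ dx_i ∧ dx_j = sum_{i<j, k} (∂g_{ij}/∂x_k) dx_k ∧ dx_i ∧ dx_j.
Expand each term, using dx_k ∧ dx_i ∧ dx_j = sgn(permutation) dx_{(a)} ∧ dx_{(b)} ∧ dx_{(c)} with (a < b < c) sorted:
  d(-3*x*y - 3*y^2 - z^2) includes (∂/∂z)(-3*x*y - 3*y^2 - z^2) dz = (-2*z) dz, which multiplied by dx ∧ dy gives (-2*z) dx ∧ dy ∧ dz
  d(z*(-2*y - 3*z)) includes (∂/∂y)(z*(-2*y - 3*z)) dy = (-2*z) dy, which multiplied by dx ∧ dz gives (2*z) dx ∧ dy ∧ dz
Collecting like 3-forms: d(omega) = 0.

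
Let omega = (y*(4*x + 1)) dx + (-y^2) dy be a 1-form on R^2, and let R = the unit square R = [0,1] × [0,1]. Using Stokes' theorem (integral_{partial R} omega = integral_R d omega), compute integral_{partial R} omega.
integral_(partial R) omega = -3

Stokes: integral_partial_R omega = integral_R d omega with d omega = (∂Q/∂x - ∂P/∂y) dx ∧ dy.
  ∂Q/∂x = 0
  ∂P/∂y = 4*x + 1
  integrand = ∂Q/∂x - ∂P/∂y = -4*x - 1.
Integrating over R: integral_0^1 integral_0^1 (-4*x - 1) dx dy = -3.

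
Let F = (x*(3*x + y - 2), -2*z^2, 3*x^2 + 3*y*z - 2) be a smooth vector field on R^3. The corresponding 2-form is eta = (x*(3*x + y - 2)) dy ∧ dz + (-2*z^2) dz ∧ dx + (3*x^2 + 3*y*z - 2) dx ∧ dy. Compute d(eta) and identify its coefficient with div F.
d(eta) = (6*x + 4*y - 2) dx ∧ dy ∧ dz; div F = 6*x + 4*y - 2

For a 2-form in R^3 of the form above, applying d gives a 3-form with coefficient ∂P/∂x + ∂Q/∂y + ∂R/∂z:
  ∂P/∂x = 6*x + y - 2
  ∂Q/∂y = 0
  ∂R/∂z = 3*y
Sum = 6*x + 4*y - 2, which is exactly div F.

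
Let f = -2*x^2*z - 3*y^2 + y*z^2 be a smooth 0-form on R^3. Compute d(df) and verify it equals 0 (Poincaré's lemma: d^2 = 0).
d(df) = 0

Step 1: df = sum_i (∂f/∂x_i) dx_i = (-4*x*z) dx + (-6*y + z^2) dy + (-2*x^2 + 2*y*z) dz.
Step 2: Apply d again. Using the 1-form formula, the coefficient of dx ∧ dy in d(df) is ∂^2 f/∂x ∂y - ∂^2 f/∂y ∂x = (0) - (0) = 0 (equality of mixed partials for smooth f).
Similarly for dx ∧ dz and dy ∧ dz — all coefficients vanish. So d(df) = 0.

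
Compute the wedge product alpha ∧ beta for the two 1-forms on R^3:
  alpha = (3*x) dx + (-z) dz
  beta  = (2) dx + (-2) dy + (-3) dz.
alpha ∧ beta = (-6*x) dx ∧ dy + (-9*x + 2*z) dx ∧ dz + (-2*z) dy ∧ dz

Distribute the wedge, using dx_i ∧ dx_j = -dx_j ∧ dx_i and dx_i ∧ dx_i = 0. For each pair (i, j) with i < j, the coefficient of dx_i ∧ dx_j in alpha ∧ beta is (alpha_i * beta_j - alpha_j * beta_i). Collecting: alpha ∧ beta = (-6*x) dx ∧ dy + (-9*x + 2*z) dx ∧ dz + (-2*z) dy ∧ dz.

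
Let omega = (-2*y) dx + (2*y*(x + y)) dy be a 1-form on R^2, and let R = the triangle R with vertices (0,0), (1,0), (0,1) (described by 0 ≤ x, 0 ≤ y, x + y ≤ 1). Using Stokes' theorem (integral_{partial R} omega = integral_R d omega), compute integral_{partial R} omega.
integral_(partial R) omega = 4/3

Stokes: integral_partial_R omega = integral_R d omega with d omega = (∂Q/∂x - ∂P/∂y) dx ∧ dy.
  ∂Q/∂x = 2*y
  ∂P/∂y = -2
  integrand = ∂Q/∂x - ∂P/∂y = 2*y + 2.
Integrating over R: integral_0^1 integral_0^{1-x} (2*y + 2) dy dx = 4/3.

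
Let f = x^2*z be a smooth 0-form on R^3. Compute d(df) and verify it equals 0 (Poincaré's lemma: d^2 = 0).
d(df) = 0

Step 1: df = sum_i (∂f/∂x_i) dx_i = (2*x*z) dx + (0) dy + (x^2) dz.
Step 2: Apply d again. Using the 1-form formula, the coefficient of dx ∧ dy in d(df) is ∂^2 f/∂x ∂y - ∂^2 f/∂y ∂x = (0) - (0) = 0 (equality of mixed partials for smooth f).
Similarly for dx ∧ dz and dy ∧ dz — all coefficients vanish. So d(df) = 0.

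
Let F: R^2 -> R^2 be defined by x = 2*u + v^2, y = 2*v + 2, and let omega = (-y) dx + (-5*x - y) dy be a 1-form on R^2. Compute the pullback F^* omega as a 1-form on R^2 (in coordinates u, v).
F^* omega = (-4*v - 4) du + (-20*u - 14*v^2 - 8*v - 4) dv

Using F^*(f dg) = (f ∘ F) d(g ∘ F), substitute each coordinate x_i by F_i(u, v) in f_i, and replace dx_i by d F_i = (∂F_i/∂u) du + (∂F_i/∂v) dv.
  For the x component: f_1(F) = -2*v - 2; d F_1 = (2) du + (2*v) dv
  For the y component: f_2(F) = -10*u - 5*v^2 - 2*v - 2; d F_2 = (0) du + (2) dv
Combining and collecting du, dv coefficients:
  coeff of du: -4*v - 4
  coeff of dv: -20*u - 14*v^2 - 8*v - 4
F^* omega = (-4*v - 4) du + (-20*u - 14*v^2 - 8*v - 4) dv.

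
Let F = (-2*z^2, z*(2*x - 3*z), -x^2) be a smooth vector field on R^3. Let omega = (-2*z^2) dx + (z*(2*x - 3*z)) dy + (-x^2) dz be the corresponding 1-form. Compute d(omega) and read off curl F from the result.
d(omega) = (-2*x + 6*z) dy ∧ dz + (2*x - 4*z) dz ∧ dx + (2*z) dx ∧ dy; curl F = (-2*x + 6*z, 2*x - 4*z, 2*z)

d omega = sum_{i<j} (∂f_j/∂x_i - ∂f_i/∂x_j) dx_i ∧ dx_j. Under the identification (dy ∧ dz, dz ∧ dx, dx ∧ dy) ↔ (e_x, e_y, e_z), the coefficients are exactly the components of curl F. Compute:
  ∂R/∂y - ∂Q/∂z = (0) - (2*x - 6*z) = -2*x + 6*z
  ∂P/∂z - ∂R/∂x = (-4*z) - (-2*x) = 2*x - 4*z
  ∂Q/∂x - ∂P/∂y = (2*z) - (0) = 2*z.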